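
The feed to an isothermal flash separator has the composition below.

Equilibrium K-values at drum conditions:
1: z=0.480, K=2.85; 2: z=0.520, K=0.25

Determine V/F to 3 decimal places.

V/F = 0.359

Rachford–Rice: g(V/F) = Σ zᵢ(Kᵢ−1)/(1+V/F(Kᵢ−1)) = 0.
Check two-phase: ΣzᵢKᵢ = 1.498 > 1 and Σzᵢ/Kᵢ = 2.248 > 1, so g(0) = 0.498 > 0 and g(1) = -1.248 < 0.
Binary case is linear: z₁(K₁−1)(1+V/F(K₂−1)) + z₂(K₂−1)(1+V/F(K₁−1)) = 0
⇒ V/F = [z₁(K₁−1)+z₂(K₂−1)] / [−(K₁−1)(K₂−1)] = 0.4980/1.3875 = 0.359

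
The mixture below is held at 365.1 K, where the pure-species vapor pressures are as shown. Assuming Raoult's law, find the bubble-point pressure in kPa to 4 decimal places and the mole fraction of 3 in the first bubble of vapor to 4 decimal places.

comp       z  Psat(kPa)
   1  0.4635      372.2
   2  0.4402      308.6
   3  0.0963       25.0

At the bubble point ψ → 0, so ΣzᵢKᵢ = 1 with Kᵢ = Pᵢˢᵃᵗ/P ⇒ P = ΣzᵢPᵢˢᵃᵗ.
P = 0.4635·372.2 + 0.4402·308.6 + 0.0963·25.0 = 310.7679 kPa
yᵢ = zᵢPᵢˢᵃᵗ/P ⇒ y_3 = 0.0963·25.0/310.7679 = 0.0077

Pbub = 310.7679 kPa, y_3 = 0.0077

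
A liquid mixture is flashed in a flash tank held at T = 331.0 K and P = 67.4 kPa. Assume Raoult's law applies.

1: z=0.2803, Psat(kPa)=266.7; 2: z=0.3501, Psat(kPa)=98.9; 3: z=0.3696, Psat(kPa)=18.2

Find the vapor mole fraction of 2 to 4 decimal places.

Raoult's law: Kᵢ = Pᵢˢᵃᵗ/P = Pᵢˢᵃᵗ/67.4.
  K_1 = 266.7/67.4 = 3.956973, K_2 = 98.9/67.4 = 1.467359, K_3 = 18.2/67.4 = 0.270030
Newton–Raphson from ψ = 0.4:
  ψ = 0.4000: g = 0.13650, g' = -0.9616 → ψ = 0.5420
  ψ = 0.5420: g = 0.00262, g' = -0.9497 → ψ = 0.5447
Converged at ψ = 0.5447.
Compositions from xᵢ = zᵢ/(1+ψ(Kᵢ−1)), yᵢ = Kᵢxᵢ:
  1: x = 0.1074, y = 0.4248
  2: x = 0.2791, y = 0.4095
  3: x = 0.6136, y = 0.1657

y_2 = 0.4095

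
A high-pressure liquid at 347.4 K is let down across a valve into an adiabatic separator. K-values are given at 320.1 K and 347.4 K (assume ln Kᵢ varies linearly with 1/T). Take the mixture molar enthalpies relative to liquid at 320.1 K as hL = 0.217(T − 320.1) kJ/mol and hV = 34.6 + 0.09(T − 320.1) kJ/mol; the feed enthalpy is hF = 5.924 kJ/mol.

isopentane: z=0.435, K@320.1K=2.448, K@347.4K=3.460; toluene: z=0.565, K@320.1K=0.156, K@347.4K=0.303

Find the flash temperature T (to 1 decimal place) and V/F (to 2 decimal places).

Adiabatic flash: solve Rachford–Rice at each trial T, then check hF = ψ·hV(T) + (1−ψ)·hL(T).
  T = 320.1 K: K = (2.448, 0.156), RR gives ψ = 0.125, H_out = 4.332 kJ/mol
  T = 347.4 K: K = (3.460, 0.303), RR gives ψ = 0.394, H_out = 18.204 kJ/mol
  T = 333.8 K: K = (2.933, 0.221), RR gives ψ = 0.266, H_out = 11.709 kJ/mol
  T = 327.0 K: K = (2.686, 0.186), RR gives ψ = 0.200, H_out = 8.230 kJ/mol
  T = 323.6 K: K = (2.567, 0.171), RR gives ψ = 0.164, H_out = 6.368 kJ/mol
  T = 321.9 K: K = (2.509, 0.164), RR gives ψ = 0.146, H_out = 5.396 kJ/mol
Linear interpolation between T = 321.9 (H_out = 5.396) and T = 323.6 (H_out = 6.368) on hF = 5.924 gives T ≈ 322.8 K, at which ψ = 0.16.

T = 322.8 K, V/F = 0.16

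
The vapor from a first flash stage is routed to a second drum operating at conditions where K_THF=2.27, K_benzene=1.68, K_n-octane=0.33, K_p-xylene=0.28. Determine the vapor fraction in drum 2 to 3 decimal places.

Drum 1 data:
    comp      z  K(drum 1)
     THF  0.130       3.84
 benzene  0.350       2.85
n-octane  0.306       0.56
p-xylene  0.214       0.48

Drum 1:
Let ψ₁ = V/F and solve Σ zᵢ(Kᵢ−1)/(1+ψ₁(Kᵢ−1)) = 0.
Check two-phase: ΣzᵢKᵢ = 1.771 > 1 and Σzᵢ/Kᵢ = 1.149 > 1, so g(0) = 0.771 > 0 and g(1) = -0.149 < 0.
Iterate (Newton) starting at ψ₁ = 0.5:
  ψ₁ = 0.500: g = 0.1659, g' = -0.705 → ψ₁ = 0.735
  ψ₁ = 0.735: g = 0.0147, g' = -0.606 → ψ₁ = 0.760
Converged at ψ₁ = 0.760.
Drum-1 compositions:
  THF: x = 0.041, y = 0.158
  benzene: x = 0.146, y = 0.415
  n-octane: x = 0.460, y = 0.257
  p-xylene: x = 0.354, y = 0.170
Drum-2 feed = drum-1 vapor: z₂ = (0.1581, 0.4147, 0.2574, 0.1698).
Drum 2:
Let ψ₂ = V/F and solve Σ zᵢ(Kᵢ−1)/(1+ψ₂(Kᵢ−1)) = 0.
Check two-phase: ΣzᵢKᵢ = 1.188 > 1 and Σzᵢ/Kᵢ = 1.703 > 1, so g(0) = 0.188 > 0 and g(1) = -0.703 < 0.
Iterate (Newton) starting at ψ₂ = 0.39:
  ψ₂ = 0.390: g = -0.0462, g' = -0.616 → ψ₂ = 0.315
  ψ₂ = 0.315: g = -0.0009, g' = -0.593 → ψ₂ = 0.313
Converged at ψ₂ = 0.313.
  THF: x = 0.113, y = 0.257
  benzene: x = 0.342, y = 0.574
  n-octane: x = 0.326, y = 0.108
  p-xylene: x = 0.219, y = 0.061

V/F (drum 2) = 0.313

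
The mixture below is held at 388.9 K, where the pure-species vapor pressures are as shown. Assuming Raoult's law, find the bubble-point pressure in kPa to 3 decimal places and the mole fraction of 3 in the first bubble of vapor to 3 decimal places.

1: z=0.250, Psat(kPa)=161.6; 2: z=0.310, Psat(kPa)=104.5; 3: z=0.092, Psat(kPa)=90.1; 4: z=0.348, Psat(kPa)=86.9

Pbub = 111.325 kPa, y_3 = 0.074

At the bubble point ψ → 0, so ΣzᵢKᵢ = 1 with Kᵢ = Pᵢˢᵃᵗ/P ⇒ P = ΣzᵢPᵢˢᵃᵗ.
P = 0.250·161.6 + 0.310·104.5 + 0.092·90.1 + 0.348·86.9 = 111.325 kPa
yᵢ = zᵢPᵢˢᵃᵗ/P ⇒ y_3 = 0.092·90.1/111.325 = 0.074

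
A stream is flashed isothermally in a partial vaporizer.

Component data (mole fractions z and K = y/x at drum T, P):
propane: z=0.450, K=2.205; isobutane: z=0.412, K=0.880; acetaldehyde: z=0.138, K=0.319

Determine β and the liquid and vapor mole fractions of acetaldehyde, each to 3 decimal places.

Rachford–Rice: g(β) = Σ zᵢ(Kᵢ−1)/(1+β(Kᵢ−1)) = 0.
Feasibility: ΣzᵢKᵢ = 1.399, Σzᵢ/Kᵢ = 1.105 — both > 1, two phases present.
Newton iteration, β⁰ = 0.5:
  β = 0.500: g = 0.1433, g' = -0.408 → β = 0.851
  β = 0.851: g = -0.0108, g' = -0.529 → β = 0.830
Converged at β = 0.830.
Compositions from xᵢ = zᵢ/(1+β(Kᵢ−1)), yᵢ = Kᵢxᵢ:
  propane: x = 0.225, y = 0.496
  isobutane: x = 0.458, y = 0.403
  acetaldehyde: x = 0.317, y = 0.101

β = 0.830, x_acetaldehyde = 0.317, y_acetaldehyde = 0.101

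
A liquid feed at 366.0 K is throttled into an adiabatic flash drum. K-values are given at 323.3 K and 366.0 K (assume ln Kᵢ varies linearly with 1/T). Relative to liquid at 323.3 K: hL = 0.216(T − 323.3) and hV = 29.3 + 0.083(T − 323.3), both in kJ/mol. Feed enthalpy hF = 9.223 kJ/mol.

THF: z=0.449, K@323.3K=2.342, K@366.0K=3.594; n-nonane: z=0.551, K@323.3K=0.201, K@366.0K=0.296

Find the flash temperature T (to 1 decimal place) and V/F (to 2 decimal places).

Adiabatic flash: solve Rachford–Rice at each trial T, then check hF = ψ·hV(T) + (1−ψ)·hL(T).
  T = 323.3 K: K = (2.342, 0.201), RR gives ψ = 0.151, H_out = 4.435 kJ/mol
  T = 366.0 K: K = (3.594, 0.296), RR gives ψ = 0.425, H_out = 19.271 kJ/mol
  T = 344.6 K: K = (2.939, 0.247), RR gives ψ = 0.312, H_out = 12.854 kJ/mol
  T = 334.0 K: K = (2.634, 0.224), RR gives ψ = 0.241, H_out = 9.033 kJ/mol
  T = 339.3 K: K = (2.785, 0.235), RR gives ψ = 0.278, H_out = 11.015 kJ/mol
  T = 336.6 K: K = (2.708, 0.229), RR gives ψ = 0.260, H_out = 10.025 kJ/mol
  T = 335.3 K: K = (2.671, 0.226), RR gives ψ = 0.251, H_out = 9.534 kJ/mol
Linear interpolation between T = 334.0 (H_out = 9.033) and T = 335.3 (H_out = 9.534) on hF = 9.223 gives T ≈ 334.5 K, at which ψ = 0.24.

T = 334.5 K, V/F = 0.24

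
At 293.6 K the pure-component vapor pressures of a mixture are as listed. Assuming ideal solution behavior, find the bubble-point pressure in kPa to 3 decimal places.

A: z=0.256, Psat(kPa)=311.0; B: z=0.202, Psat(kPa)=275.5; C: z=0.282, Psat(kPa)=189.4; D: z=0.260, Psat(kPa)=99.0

At the bubble point ψ → 0, so ΣzᵢKᵢ = 1 with Kᵢ = Pᵢˢᵃᵗ/P ⇒ P = ΣzᵢPᵢˢᵃᵗ.
P = 0.256·311.0 + 0.202·275.5 + 0.282·189.4 + 0.260·99.0 = 214.418 kPa

Pbub = 214.418 kPa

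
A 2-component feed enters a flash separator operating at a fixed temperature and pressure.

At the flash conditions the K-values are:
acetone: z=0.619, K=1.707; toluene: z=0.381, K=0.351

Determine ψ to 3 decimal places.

Let ψ = V/F and solve Σ zᵢ(Kᵢ−1)/(1+ψ(Kᵢ−1)) = 0.
g(0) = ΣzᵢKᵢ − 1 = 0.190 and g(1) = 1 − Σzᵢ/Kᵢ = -0.448, so a root lies in (0, 1).
Binary case is linear: z₁(K₁−1)(1+ψ(K₂−1)) + z₂(K₂−1)(1+ψ(K₁−1)) = 0
⇒ ψ = [z₁(K₁−1)+z₂(K₂−1)] / [−(K₁−1)(K₂−1)] = 0.1904/0.4588 = 0.415

ψ = 0.415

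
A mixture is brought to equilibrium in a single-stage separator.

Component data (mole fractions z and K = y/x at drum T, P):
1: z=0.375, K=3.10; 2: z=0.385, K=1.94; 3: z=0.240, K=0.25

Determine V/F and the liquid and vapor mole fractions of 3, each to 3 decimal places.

V/F = 0.840, x_3 = 0.649, y_3 = 0.162

Rachford–Rice: g(V/F) = Σ zᵢ(Kᵢ−1)/(1+V/F(Kᵢ−1)) = 0.
g(0) = ΣzᵢKᵢ − 1 = 0.969 and g(1) = 1 − Σzᵢ/Kᵢ = -0.279, so a root lies in (0, 1).
Newton–Raphson from V/F = 0.33:
  V/F = 0.330: g = 0.5022, g' = -1.014 → V/F = 0.825
  V/F = 0.825: g = 0.0193, g' = -1.260 → V/F = 0.841
  V/F = 0.841: g = -0.0004, g' = -1.312 → V/F = 0.840
Converged at V/F = 0.840.
Compositions from xᵢ = zᵢ/(1+V/F(Kᵢ−1)), yᵢ = Kᵢxᵢ:
  1: x = 0.136, y = 0.420
  2: x = 0.215, y = 0.417
  3: x = 0.649, y = 0.162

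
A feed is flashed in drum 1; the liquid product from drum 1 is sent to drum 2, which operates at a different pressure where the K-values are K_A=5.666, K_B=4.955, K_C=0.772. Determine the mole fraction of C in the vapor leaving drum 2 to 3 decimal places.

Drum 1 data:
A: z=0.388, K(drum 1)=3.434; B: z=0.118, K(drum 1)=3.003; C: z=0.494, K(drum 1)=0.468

y_C (drum 2) = 0.735

Drum 1:
Newton iteration, ψ₁⁰ = 0.66:
  ψ₁ = 0.660: g = 0.0591, g' = -0.758 → ψ₁ = 0.738
  ψ₁ = 0.738: g = 0.0005, g' = -0.750 → ψ₁ = 0.739
Converged at ψ₁ = 0.739.
Drum-1 compositions:
  A: x = 0.139, y = 0.476
  B: x = 0.048, y = 0.143
  C: x = 0.814, y = 0.381
Drum-2 feed = drum-1 liquid: z₂ = (0.1387, 0.0476, 0.8137).
Drum 2:
Material balance + equilibrium reduce to Σ zᵢ(Kᵢ−1)/(1+ψ₂(Kᵢ−1)) = 0.
Check two-phase: ΣzᵢKᵢ = 1.650 > 1 and Σzᵢ/Kᵢ = 1.088 > 1, so g(0) = 0.650 > 0 and g(1) = -0.088 < 0.
Newton–Raphson from ψ₂ = 0.5:
  ψ₂ = 0.500: g = 0.0480, g' = -0.410 → ψ₂ = 0.617
  ψ₂ = 0.617: g = 0.0056, g' = -0.321 → ψ₂ = 0.635
Converged at ψ₂ = 0.635.
  A: x = 0.035, y = 0.198
  B: x = 0.014, y = 0.067
  C: x = 0.951, y = 0.735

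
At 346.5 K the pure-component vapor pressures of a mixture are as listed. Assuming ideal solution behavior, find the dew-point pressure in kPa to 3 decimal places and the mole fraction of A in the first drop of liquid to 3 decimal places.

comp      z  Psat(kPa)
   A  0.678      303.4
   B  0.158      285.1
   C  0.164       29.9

Pdew = 120.863 kPa, x_A = 0.270

At the dew point ψ → 1, so Σzᵢ/Kᵢ = 1 with Kᵢ = Pᵢˢᵃᵗ/P ⇒ 1/P = Σzᵢ/Pᵢˢᵃᵗ.
1/P = 0.678/303.4 + 0.158/285.1 + 0.164/29.9 = 0.008274 ⇒ P = 120.863 kPa
xᵢ = zᵢP/Pᵢˢᵃᵗ ⇒ x_A = 0.678·120.863/303.4 = 0.270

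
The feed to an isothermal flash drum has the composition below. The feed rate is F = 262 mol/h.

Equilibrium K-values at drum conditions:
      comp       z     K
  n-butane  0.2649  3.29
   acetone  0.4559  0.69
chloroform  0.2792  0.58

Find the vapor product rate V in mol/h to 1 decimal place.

V = 112.4 mol/h

Let β = V/F and solve Σ zᵢ(Kᵢ−1)/(1+β(Kᵢ−1)) = 0.
Feasibility: ΣzᵢKᵢ = 1.3480, Σzᵢ/Kᵢ = 1.2226 — both > 1, two phases present.
Newton iteration, β⁰ = 0.5:
  β = 0.5000: g = -0.03288, g' = -0.4422 → β = 0.4256
  β = 0.4256: g = 0.00159, g' = -0.4874 → β = 0.4289
Converged at β = 0.4289.
Then V = β·F = 0.4289·262 = 112.4 mol/h and L = F − V = 149.6 mol/h.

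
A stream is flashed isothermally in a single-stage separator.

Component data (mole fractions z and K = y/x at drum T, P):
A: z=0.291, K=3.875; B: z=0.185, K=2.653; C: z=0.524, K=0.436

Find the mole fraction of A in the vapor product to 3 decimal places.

y_A = 0.407

Let β = V/F and solve Σ zᵢ(Kᵢ−1)/(1+β(Kᵢ−1)) = 0.
Check two-phase: ΣzᵢKᵢ = 1.847 > 1 and Σzᵢ/Kᵢ = 1.347 > 1, so g(0) = 0.847 > 0 and g(1) = -0.347 < 0.
Iterate (Newton) starting at β = 0.5:
  β = 0.500: g = 0.0990, g' = -0.880 → β = 0.613
  β = 0.613: g = 0.0034, g' = -0.829 → β = 0.617
Converged at β = 0.617.
Compositions from xᵢ = zᵢ/(1+β(Kᵢ−1)), yᵢ = Kᵢxᵢ:
  A: x = 0.105, y = 0.407
  B: x = 0.092, y = 0.243
  C: x = 0.803, y = 0.350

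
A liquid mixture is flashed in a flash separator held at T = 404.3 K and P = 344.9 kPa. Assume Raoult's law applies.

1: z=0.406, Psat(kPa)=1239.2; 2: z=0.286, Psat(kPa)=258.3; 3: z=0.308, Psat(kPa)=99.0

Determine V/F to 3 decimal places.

Raoult's law: Kᵢ = Pᵢˢᵃᵗ/P = Pᵢˢᵃᵗ/344.9.
  K_1 = 1239.2/344.9 = 3.59293, K_2 = 258.3/344.9 = 0.74891, K_3 = 99.0/344.9 = 0.28704
Material balance + equilibrium reduce to Σ zᵢ(Kᵢ−1)/(1+V/F(Kᵢ−1)) = 0.
g(0) = ΣzᵢKᵢ − 1 = 0.761 and g(1) = 1 − Σzᵢ/Kᵢ = -0.568, so a root lies in (0, 1).
Iterate (Newton) starting at V/F = 0.5:
  V/F = 0.500: g = 0.0351, g' = -0.919 → V/F = 0.538
Converged at V/F = 0.538.

V/F = 0.538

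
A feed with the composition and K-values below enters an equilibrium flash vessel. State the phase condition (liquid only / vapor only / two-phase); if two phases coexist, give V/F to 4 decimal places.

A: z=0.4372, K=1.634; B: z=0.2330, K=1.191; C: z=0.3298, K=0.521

ΣzᵢKᵢ = 1.1637; Σzᵢ/Kᵢ = 1.0962.
Both exceed 1, so a two-phase solution exists.
Newton–Raphson from ψ = 0.35:
  ψ = 0.3500: g = 0.07877, g' = -0.2344 → ψ = 0.6861
  ψ = 0.6861: g = -0.00278, g' = -0.2599 → ψ = 0.6753
Converged at ψ = 0.6753.

two-phase, V/F = 0.6753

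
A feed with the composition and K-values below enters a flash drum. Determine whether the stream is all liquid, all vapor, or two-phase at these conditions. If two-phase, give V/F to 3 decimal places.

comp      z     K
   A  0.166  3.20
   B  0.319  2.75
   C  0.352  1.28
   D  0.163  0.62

ΣzᵢKᵢ = 1.960; Σzᵢ/Kᵢ = 0.706.
Since Σzᵢ/Kᵢ < 1 the mixture is above its dew point — single vapor phase.

all vapor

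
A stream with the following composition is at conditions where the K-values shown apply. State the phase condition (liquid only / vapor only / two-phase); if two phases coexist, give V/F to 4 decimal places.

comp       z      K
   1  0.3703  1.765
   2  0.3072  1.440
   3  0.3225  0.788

vapor only

ΣzᵢKᵢ = 1.3501; Σzᵢ/Kᵢ = 0.8324.
Since Σzᵢ/Kᵢ < 1 the mixture is above its dew point — single vapor phase.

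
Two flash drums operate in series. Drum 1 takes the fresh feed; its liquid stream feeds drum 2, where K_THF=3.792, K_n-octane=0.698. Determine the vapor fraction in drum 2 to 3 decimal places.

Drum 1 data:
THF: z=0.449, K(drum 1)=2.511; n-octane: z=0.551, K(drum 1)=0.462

Drum 1:
Rachford–Rice: g(ψ₁) = Σ zᵢ(Kᵢ−1)/(1+ψ₁(Kᵢ−1)) = 0.
g(0) = ΣzᵢKᵢ − 1 = 0.382 and g(1) = 1 − Σzᵢ/Kᵢ = -0.371, so a root lies in (0, 1).
Newton–Raphson from ψ₁ = 0.41:
  ψ₁ = 0.410: g = 0.0386, g' = -0.653 → ψ₁ = 0.469
  ψ₁ = 0.469: g = 0.0005, g' = -0.636 → ψ₁ = 0.470
Converged at ψ₁ = 0.470.
Drum-1 compositions:
  THF: x = 0.263, y = 0.659
  n-octane: x = 0.737, y = 0.341
Drum-2 feed = drum-1 liquid: z₂ = (0.2626, 0.7374).
Drum 2:
Material balance + equilibrium reduce to Σ zᵢ(Kᵢ−1)/(1+ψ₂(Kᵢ−1)) = 0.
Check two-phase: ΣzᵢKᵢ = 1.510 > 1 and Σzᵢ/Kᵢ = 1.126 > 1, so g(0) = 0.510 > 0 and g(1) = -0.126 < 0.
Binary case is linear: z₁(K₁−1)(1+ψ₂(K₂−1)) + z₂(K₂−1)(1+ψ₂(K₁−1)) = 0
⇒ ψ₂ = [z₁(K₁−1)+z₂(K₂−1)] / [−(K₁−1)(K₂−1)] = 0.5104/0.8432 = 0.605
  THF: x = 0.098, y = 0.370
  n-octane: x = 0.902, y = 0.630

V/F (drum 2) = 0.605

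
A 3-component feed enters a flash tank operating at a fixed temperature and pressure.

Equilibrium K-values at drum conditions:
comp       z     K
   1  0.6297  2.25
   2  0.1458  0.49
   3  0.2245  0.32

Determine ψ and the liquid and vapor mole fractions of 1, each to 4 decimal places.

ψ = 0.7170, x_1 = 0.3321, y_1 = 0.7472

Material balance + equilibrium reduce to Σ zᵢ(Kᵢ−1)/(1+ψ(Kᵢ−1)) = 0.
g(0) = ΣzᵢKᵢ − 1 = 0.5601 and g(1) = 1 − Σzᵢ/Kᵢ = -0.2790, so a root lies in (0, 1).
Newton iteration, ψ⁰ = 0.5:
  ψ = 0.5000: g = 0.15327, g' = -0.6792 → ψ = 0.7257
  ψ = 0.7257: g = -0.00667, g' = -0.7707 → ψ = 0.7170
Converged at ψ = 0.7170.
Compositions from xᵢ = zᵢ/(1+ψ(Kᵢ−1)), yᵢ = Kᵢxᵢ:
  1: x = 0.3321, y = 0.7472
  2: x = 0.2298, y = 0.1126
  3: x = 0.4381, y = 0.1402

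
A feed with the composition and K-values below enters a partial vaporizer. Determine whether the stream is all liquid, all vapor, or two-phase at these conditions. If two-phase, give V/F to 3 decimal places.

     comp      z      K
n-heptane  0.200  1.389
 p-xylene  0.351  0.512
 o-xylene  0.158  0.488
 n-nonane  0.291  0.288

ΣzᵢKᵢ = 0.618; Σzᵢ/Kᵢ = 2.164.
Since ΣzᵢKᵢ < 1 the mixture is below its bubble point — single liquid phase.

all liquid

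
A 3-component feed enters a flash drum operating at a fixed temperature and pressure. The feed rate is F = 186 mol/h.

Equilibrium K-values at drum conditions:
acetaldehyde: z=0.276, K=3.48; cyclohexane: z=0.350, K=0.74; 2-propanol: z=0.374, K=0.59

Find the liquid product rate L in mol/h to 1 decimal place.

Let β = V/F and solve Σ zᵢ(Kᵢ−1)/(1+β(Kᵢ−1)) = 0.
g(0) = ΣzᵢKᵢ − 1 = 0.440 and g(1) = 1 − Σzᵢ/Kᵢ = -0.186, so a root lies in (0, 1).
Newton iteration, β⁰ = 0.5:
  β = 0.500: g = 0.0081, g' = -0.469 → β = 0.517
Converged at β = 0.517.
Then V = β·F = 0.5175·186 = 96.2 mol/h and L = F − V = 89.8 mol/h.

L = 89.8 mol/h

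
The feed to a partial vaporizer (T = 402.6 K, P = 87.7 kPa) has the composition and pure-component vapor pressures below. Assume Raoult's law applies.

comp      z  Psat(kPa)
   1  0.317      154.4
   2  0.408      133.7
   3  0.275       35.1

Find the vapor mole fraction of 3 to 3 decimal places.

y_3 = 0.204

Raoult's law: Kᵢ = Pᵢˢᵃᵗ/P = Pᵢˢᵃᵗ/87.7.
  K_1 = 154.4/87.7 = 1.76055, K_2 = 133.7/87.7 = 1.52452, K_3 = 35.1/87.7 = 0.40023
Rachford–Rice: g(V/F) = Σ zᵢ(Kᵢ−1)/(1+V/F(Kᵢ−1)) = 0.
Feasibility: ΣzᵢKᵢ = 1.290, Σzᵢ/Kᵢ = 1.135 — both > 1, two phases present.
Newton–Raphson from V/F = 0.5:
  V/F = 0.500: g = 0.1086, g' = -0.369 → V/F = 0.795
  V/F = 0.795: g = -0.0139, g' = -0.488 → V/F = 0.766
Converged at V/F = 0.766.
Compositions from xᵢ = zᵢ/(1+V/F(Kᵢ−1)), yᵢ = Kᵢxᵢ:
  1: x = 0.200, y = 0.353
  2: x = 0.291, y = 0.444
  3: x = 0.509, y = 0.204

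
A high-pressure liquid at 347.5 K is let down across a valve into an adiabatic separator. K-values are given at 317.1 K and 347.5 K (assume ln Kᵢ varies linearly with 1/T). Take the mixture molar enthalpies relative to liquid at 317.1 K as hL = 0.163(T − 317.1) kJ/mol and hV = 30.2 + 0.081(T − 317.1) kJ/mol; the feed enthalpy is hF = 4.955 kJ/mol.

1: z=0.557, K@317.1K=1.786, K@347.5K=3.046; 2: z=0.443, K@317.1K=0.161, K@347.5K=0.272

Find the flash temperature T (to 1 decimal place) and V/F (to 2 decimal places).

Adiabatic flash: solve Rachford–Rice at each trial T, then check hF = ψ·hV(T) + (1−ψ)·hL(T).
  T = 317.1 K: K = (1.786, 0.161), RR gives ψ = 0.100, H_out = 3.028 kJ/mol
  T = 347.5 K: K = (3.046, 0.272), RR gives ψ = 0.549, H_out = 20.155 kJ/mol
  T = 332.3 K: K = (2.361, 0.212), RR gives ψ = 0.381, H_out = 13.514 kJ/mol
  T = 324.7 K: K = (2.060, 0.185), RR gives ψ = 0.266, H_out = 9.101 kJ/mol
  T = 320.9 K: K = (1.920, 0.173), RR gives ψ = 0.192, H_out = 6.352 kJ/mol
  T = 319.0 K: K = (1.852, 0.167), RR gives ψ = 0.149, H_out = 4.776 kJ/mol
Linear interpolation between T = 319.0 (H_out = 4.776) and T = 320.9 (H_out = 6.352) on hF = 4.955 gives T ≈ 319.2 K, at which ψ = 0.15.

T = 319.2 K, V/F = 0.15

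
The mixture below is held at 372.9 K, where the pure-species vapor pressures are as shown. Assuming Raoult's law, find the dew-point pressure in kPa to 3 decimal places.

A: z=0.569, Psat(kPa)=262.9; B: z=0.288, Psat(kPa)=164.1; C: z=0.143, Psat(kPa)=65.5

At the dew point ψ → 1, so Σzᵢ/Kᵢ = 1 with Kᵢ = Pᵢˢᵃᵗ/P ⇒ 1/P = Σzᵢ/Pᵢˢᵃᵗ.
1/P = 0.569/262.9 + 0.288/164.1 + 0.143/65.5 = 0.006103 ⇒ P = 163.866 kPa

Pdew = 163.866 kPa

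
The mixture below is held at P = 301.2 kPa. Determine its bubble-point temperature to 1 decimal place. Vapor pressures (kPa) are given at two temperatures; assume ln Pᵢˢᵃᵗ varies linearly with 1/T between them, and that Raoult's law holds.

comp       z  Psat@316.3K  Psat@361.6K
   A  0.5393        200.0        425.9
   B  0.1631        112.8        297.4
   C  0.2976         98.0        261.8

T = 351.5 K

Bubble-point temperature: ΣzᵢPᵢˢᵃᵗ(T) = P. Interpolate ln Pᵢˢᵃᵗ = aᵢ + bᵢ/T.
  T = 316.3 K: ΣzᵢPᵢˢᵃᵗ = 155.42 kPa
  T = 361.6 K: ΣzᵢPᵢˢᵃᵗ = 356.11 kPa
  T = 339.0 K: ΣzᵢPᵢˢᵃᵗ = 241.76 kPa
  T = 350.3 K: ΣzᵢPᵢˢᵃᵗ = 295.16 kPa
  T = 356.0 K: ΣzᵢPᵢˢᵃᵗ = 324.94 kPa
  T = 353.1 K: ΣzᵢPᵢˢᵃᵗ = 309.55 kPa
Interpolating between 350.3 K and 353.1 K gives T ≈ 351.5 K.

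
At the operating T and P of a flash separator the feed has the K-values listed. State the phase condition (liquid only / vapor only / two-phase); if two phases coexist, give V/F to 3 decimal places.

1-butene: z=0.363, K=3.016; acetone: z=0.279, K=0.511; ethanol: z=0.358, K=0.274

ΣzᵢKᵢ = 1.335; Σzᵢ/Kᵢ = 1.973.
Both exceed 1, so a two-phase solution exists.
Iterate (Newton) starting at ψ = 0.38:
  ψ = 0.380: g = -0.1121, g' = -0.934 → ψ = 0.260
  ψ = 0.260: g = 0.0036, g' = -1.009 → ψ = 0.263
Converged at ψ = 0.263.

two-phase, V/F = 0.263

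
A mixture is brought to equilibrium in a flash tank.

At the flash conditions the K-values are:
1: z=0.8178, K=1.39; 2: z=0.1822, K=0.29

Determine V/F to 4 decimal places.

V/F = 0.6847

Rachford–Rice: g(V/F) = Σ zᵢ(Kᵢ−1)/(1+V/F(Kᵢ−1)) = 0.
Check two-phase: ΣzᵢKᵢ = 1.1896 > 1 and Σzᵢ/Kᵢ = 1.2166 > 1, so g(0) = 0.1896 > 0 and g(1) = -0.2166 < 0.
Binary case is linear: z₁(K₁−1)(1+V/F(K₂−1)) + z₂(K₂−1)(1+V/F(K₁−1)) = 0
⇒ V/F = [z₁(K₁−1)+z₂(K₂−1)] / [−(K₁−1)(K₂−1)] = 0.18958/0.27690 = 0.6847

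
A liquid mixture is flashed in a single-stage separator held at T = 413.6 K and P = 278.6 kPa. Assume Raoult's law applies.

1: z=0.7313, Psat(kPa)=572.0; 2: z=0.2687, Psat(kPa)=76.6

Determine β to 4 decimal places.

Raoult's law: Kᵢ = Pᵢˢᵃᵗ/P = Pᵢˢᵃᵗ/278.6.
  K_1 = 572.0/278.6 = 2.053123, K_2 = 76.6/278.6 = 0.274946
Newton iteration, β⁰ = 0.32:
  β = 0.3200: g = 0.32235, g' = -0.6932 → β = 0.7850
  β = 0.7850: g = -0.03059, g' = -1.0041 → β = 0.7545
  β = 0.7545: g = -0.00100, g' = -0.9404 → β = 0.7535
Converged at β = 0.7535.

β = 0.7535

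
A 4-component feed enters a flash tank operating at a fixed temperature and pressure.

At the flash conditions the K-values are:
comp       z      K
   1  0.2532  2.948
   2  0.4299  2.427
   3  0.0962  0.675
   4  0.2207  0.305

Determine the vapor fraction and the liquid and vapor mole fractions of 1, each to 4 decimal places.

ψ = 0.8943, x_1 = 0.0923, y_1 = 0.2722

Material balance + equilibrium reduce to Σ zᵢ(Kᵢ−1)/(1+ψ(Kᵢ−1)) = 0.
Check two-phase: ΣzᵢKᵢ = 1.9220 > 1 and Σzᵢ/Kᵢ = 1.1291 > 1, so g(0) = 0.9220 > 0 and g(1) = -0.1291 < 0.
Newton iteration, ψ⁰ = 0.52:
  ψ = 0.5200: g = 0.31937, g' = -0.8017 → ψ = 0.9184
  ψ = 0.9184: g = -0.02623, g' = -1.1228 → ψ = 0.8950
  ψ = 0.8950: g = -0.00072, g' = -1.0629 → ψ = 0.8943
Converged at ψ = 0.8943.
Compositions from xᵢ = zᵢ/(1+ψ(Kᵢ−1)), yᵢ = Kᵢxᵢ:
  1: x = 0.0923, y = 0.2722
  2: x = 0.1889, y = 0.4584
  3: x = 0.1356, y = 0.0915
  4: x = 0.5832, y = 0.1779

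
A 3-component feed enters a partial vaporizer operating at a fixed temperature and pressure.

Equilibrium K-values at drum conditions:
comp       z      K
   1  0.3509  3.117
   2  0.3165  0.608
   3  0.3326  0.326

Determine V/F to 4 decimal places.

Iterate (Newton) starting at V/F = 0.5:
  V/F = 0.5000: g = -0.13156, g' = -0.7901 → V/F = 0.3335
  V/F = 0.3335: g = 0.00354, g' = -0.8561 → V/F = 0.3376
Converged at V/F = 0.3376.

V/F = 0.3376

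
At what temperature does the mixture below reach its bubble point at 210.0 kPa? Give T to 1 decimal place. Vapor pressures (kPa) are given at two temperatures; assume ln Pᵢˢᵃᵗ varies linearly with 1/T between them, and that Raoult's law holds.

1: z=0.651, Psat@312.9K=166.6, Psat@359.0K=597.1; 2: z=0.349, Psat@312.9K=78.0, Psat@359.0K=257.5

Bubble-point temperature: ΣzᵢPᵢˢᵃᵗ(T) = P. Interpolate ln Pᵢˢᵃᵗ = aᵢ + bᵢ/T.
  T = 312.9 K: ΣzᵢPᵢˢᵃᵗ = 135.68 kPa
  T = 359.0 K: ΣzᵢPᵢˢᵃᵗ = 478.58 kPa
  T = 335.9 K: ΣzᵢPᵢˢᵃᵗ = 265.68 kPa
  T = 324.4 K: ΣzᵢPᵢˢᵃᵗ = 192.13 kPa
  T = 330.1 K: ΣzᵢPᵢˢᵃᵗ = 226.25 kPa
  T = 327.2 K: ΣzᵢPᵢˢᵃᵗ = 208.34 kPa
Interpolating between 327.2 K and 330.1 K gives T ≈ 327.5 K.

T = 327.5 K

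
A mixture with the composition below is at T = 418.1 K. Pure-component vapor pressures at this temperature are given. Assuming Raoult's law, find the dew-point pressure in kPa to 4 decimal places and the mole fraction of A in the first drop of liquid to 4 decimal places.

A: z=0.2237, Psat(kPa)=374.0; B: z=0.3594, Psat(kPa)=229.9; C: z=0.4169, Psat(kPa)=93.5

At the dew point ψ → 1, so Σzᵢ/Kᵢ = 1 with Kᵢ = Pᵢˢᵃᵗ/P ⇒ 1/P = Σzᵢ/Pᵢˢᵃᵗ.
1/P = 0.2237/374.0 + 0.3594/229.9 + 0.4169/93.5 = 0.0066202 ⇒ P = 151.0519 kPa
xᵢ = zᵢP/Pᵢˢᵃᵗ ⇒ x_A = 0.2237·151.0519/374.0 = 0.0903

Pdew = 151.0519 kPa, x_A = 0.0903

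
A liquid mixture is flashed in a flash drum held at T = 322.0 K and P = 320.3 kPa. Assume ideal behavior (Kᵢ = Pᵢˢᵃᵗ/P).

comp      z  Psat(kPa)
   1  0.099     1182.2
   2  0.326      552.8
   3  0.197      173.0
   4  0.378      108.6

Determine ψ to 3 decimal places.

ψ = 0.189

Raoult's law: Kᵢ = Pᵢˢᵃᵗ/P = Pᵢˢᵃᵗ/320.3.
  K_1 = 1182.2/320.3 = 3.69091, K_2 = 552.8/320.3 = 1.72588, K_3 = 173.0/320.3 = 0.54012, K_4 = 108.6/320.3 = 0.33906
Let ψ = V/F and solve Σ zᵢ(Kᵢ−1)/(1+ψ(Kᵢ−1)) = 0.
g(0) = ΣzᵢKᵢ − 1 = 0.163 and g(1) = 1 − Σzᵢ/Kᵢ = -0.695, so a root lies in (0, 1).
Newton–Raphson from ψ = 0.5:
  ψ = 0.500: g = -0.2036, g' = -0.661 → ψ = 0.192
  ψ = 0.192: g = -0.0023, g' = -0.711 → ψ = 0.189
Converged at ψ = 0.189.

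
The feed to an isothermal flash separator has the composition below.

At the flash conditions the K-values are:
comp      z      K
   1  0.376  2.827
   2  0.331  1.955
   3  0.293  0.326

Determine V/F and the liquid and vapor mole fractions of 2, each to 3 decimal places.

Newton–Raphson from V/F = 0.5:
  V/F = 0.500: g = 0.2751, g' = -0.784 → V/F = 0.851
  V/F = 0.851: g = -0.0198, g' = -1.016 → V/F = 0.831
Converged at V/F = 0.831.
Compositions from xᵢ = zᵢ/(1+V/F(Kᵢ−1)), yᵢ = Kᵢxᵢ:
  1: x = 0.149, y = 0.422
  2: x = 0.185, y = 0.361
  3: x = 0.666, y = 0.217

V/F = 0.831, x_2 = 0.185, y_2 = 0.361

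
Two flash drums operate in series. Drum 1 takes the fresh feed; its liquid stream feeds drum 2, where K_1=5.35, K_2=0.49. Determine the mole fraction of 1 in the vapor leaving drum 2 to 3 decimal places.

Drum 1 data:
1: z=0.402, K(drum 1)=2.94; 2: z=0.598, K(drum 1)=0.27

Drum 1:
Rachford–Rice: g(ψ₁) = Σ zᵢ(Kᵢ−1)/(1+ψ₁(Kᵢ−1)) = 0.
Check two-phase: ΣzᵢKᵢ = 1.343 > 1 and Σzᵢ/Kᵢ = 2.352 > 1, so g(0) = 0.343 > 0 and g(1) = -1.352 < 0.
Binary case is linear: z₁(K₁−1)(1+ψ₁(K₂−1)) + z₂(K₂−1)(1+ψ₁(K₁−1)) = 0
⇒ ψ₁ = [z₁(K₁−1)+z₂(K₂−1)] / [−(K₁−1)(K₂−1)] = 0.3433/1.4162 = 0.242
Drum-1 compositions:
  1: x = 0.273, y = 0.804
  2: x = 0.727, y = 0.196
Drum-2 feed = drum-1 liquid: z₂ = (0.2734, 0.7266).
Drum 2:
Rachford–Rice: g(ψ₂) = Σ zᵢ(Kᵢ−1)/(1+ψ₂(Kᵢ−1)) = 0.
Check two-phase: ΣzᵢKᵢ = 1.819 > 1 and Σzᵢ/Kᵢ = 1.534 > 1, so g(0) = 0.819 > 0 and g(1) = -0.534 < 0.
Binary case is linear: z₁(K₁−1)(1+ψ₂(K₂−1)) + z₂(K₂−1)(1+ψ₂(K₁−1)) = 0
⇒ ψ₂ = [z₁(K₁−1)+z₂(K₂−1)] / [−(K₁−1)(K₂−1)] = 0.8188/2.2185 = 0.369
  1: x = 0.105, y = 0.561
  2: x = 0.895, y = 0.439

y_1 (drum 2) = 0.561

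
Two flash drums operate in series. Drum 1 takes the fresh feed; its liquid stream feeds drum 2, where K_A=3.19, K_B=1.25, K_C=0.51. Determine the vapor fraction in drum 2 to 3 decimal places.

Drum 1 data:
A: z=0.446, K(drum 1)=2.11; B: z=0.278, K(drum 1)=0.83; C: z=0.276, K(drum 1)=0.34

Drum 1:
Iterate (Newton) starting at ψ₁ = 0.5:
  ψ₁ = 0.500: g = -0.0052, g' = -0.505 → ψ₁ = 0.490
Converged at ψ₁ = 0.490.
Drum-1 compositions:
  A: x = 0.289, y = 0.610
  B: x = 0.303, y = 0.252
  C: x = 0.408, y = 0.139
Drum-2 feed = drum-1 liquid: z₂ = (0.2889, 0.3032, 0.4078).
Drum 2:
Let ψ₂ = V/F and solve Σ zᵢ(Kᵢ−1)/(1+ψ₂(Kᵢ−1)) = 0.
Feasibility: ΣzᵢKᵢ = 1.509, Σzᵢ/Kᵢ = 1.133 — both > 1, two phases present.
Newton iteration, ψ₂⁰ = 0.35:
  ψ₂ = 0.350: g = 0.1867, g' = -0.603 → ψ₂ = 0.660
  ψ₂ = 0.660: g = 0.0286, g' = -0.460 → ψ₂ = 0.722
Converged at ψ₂ = 0.722.
  A: x = 0.112, y = 0.357
  B: x = 0.257, y = 0.321
  C: x = 0.631, y = 0.322

V/F (drum 2) = 0.722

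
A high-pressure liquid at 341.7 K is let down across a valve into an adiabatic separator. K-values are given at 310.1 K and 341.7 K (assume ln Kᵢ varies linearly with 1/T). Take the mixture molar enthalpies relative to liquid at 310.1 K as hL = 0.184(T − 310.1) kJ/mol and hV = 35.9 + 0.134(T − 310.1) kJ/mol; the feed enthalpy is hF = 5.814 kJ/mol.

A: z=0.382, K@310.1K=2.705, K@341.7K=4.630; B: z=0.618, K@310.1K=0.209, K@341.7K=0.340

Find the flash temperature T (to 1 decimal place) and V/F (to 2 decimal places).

Adiabatic flash: solve Rachford–Rice at each trial T, then check hF = ψ·hV(T) + (1−ψ)·hL(T).
  T = 310.1 K: K = (2.705, 0.209), RR gives ψ = 0.120, H_out = 4.325 kJ/mol
  T = 341.7 K: K = (4.630, 0.340), RR gives ψ = 0.409, H_out = 19.835 kJ/mol
  T = 325.9 K: K = (3.585, 0.270), RR gives ψ = 0.284, H_out = 12.880 kJ/mol
  T = 318.0 K: K = (3.125, 0.238), RR gives ψ = 0.211, H_out = 8.932 kJ/mol
  T = 314.1 K: K = (2.913, 0.223), RR gives ψ = 0.169, H_out = 6.764 kJ/mol
  T = 312.1 K: K = (2.808, 0.216), RR gives ψ = 0.145, H_out = 5.576 kJ/mol
Linear interpolation between T = 312.1 (H_out = 5.576) and T = 314.1 (H_out = 6.764) on hF = 5.814 gives T ≈ 312.5 K, at which ψ = 0.15.

T = 312.5 K, V/F = 0.15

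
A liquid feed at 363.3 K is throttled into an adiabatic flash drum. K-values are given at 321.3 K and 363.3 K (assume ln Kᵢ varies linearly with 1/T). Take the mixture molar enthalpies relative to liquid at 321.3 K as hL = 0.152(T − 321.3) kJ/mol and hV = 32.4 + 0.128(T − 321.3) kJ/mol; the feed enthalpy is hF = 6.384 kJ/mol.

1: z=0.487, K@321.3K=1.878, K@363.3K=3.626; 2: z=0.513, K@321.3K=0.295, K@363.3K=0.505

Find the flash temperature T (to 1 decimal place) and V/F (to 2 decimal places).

T = 324.4 K, V/F = 0.18

Adiabatic flash: solve Rachford–Rice at each trial T, then check hF = ψ·hV(T) + (1−ψ)·hL(T).
  T = 321.3 K: K = (1.878, 0.295), RR gives ψ = 0.106, H_out = 3.451 kJ/mol
  T = 363.3 K: K = (3.626, 0.505), RR gives ψ = 0.788, H_out = 31.136 kJ/mol
  T = 342.3 K: K = (2.663, 0.392), RR gives ψ = 0.493, H_out = 18.916 kJ/mol
  T = 331.8 K: K = (2.249, 0.342), RR gives ψ = 0.329, H_out = 12.173 kJ/mol
  T = 326.6 K: K = (2.060, 0.318), RR gives ψ = 0.230, H_out = 8.232 kJ/mol
  T = 324.0 K: K = (1.969, 0.307), RR gives ψ = 0.173, H_out = 6.007 kJ/mol
  T = 325.3 K: K = (2.014, 0.312), RR gives ψ = 0.202, H_out = 7.145 kJ/mol
Linear interpolation between T = 324.0 (H_out = 6.007) and T = 325.3 (H_out = 7.145) on hF = 6.384 gives T ≈ 324.4 K, at which ψ = 0.18.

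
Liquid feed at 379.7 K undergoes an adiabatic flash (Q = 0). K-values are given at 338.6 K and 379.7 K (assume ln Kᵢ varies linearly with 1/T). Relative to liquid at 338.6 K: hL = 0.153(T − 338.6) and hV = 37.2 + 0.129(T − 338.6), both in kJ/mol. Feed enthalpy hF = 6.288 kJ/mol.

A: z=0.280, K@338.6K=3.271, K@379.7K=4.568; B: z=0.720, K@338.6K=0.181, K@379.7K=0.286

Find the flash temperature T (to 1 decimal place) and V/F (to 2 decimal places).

T = 355.4 K, V/F = 0.10

Adiabatic flash: solve Rachford–Rice at each trial T, then check hF = ψ·hV(T) + (1−ψ)·hL(T).
  T = 338.6 K: K = (3.271, 0.181), RR gives ψ = 0.025, H_out = 0.924 kJ/mol
  T = 379.7 K: K = (4.568, 0.286), RR gives ψ = 0.190, H_out = 13.182 kJ/mol
  T = 359.1 K: K = (3.901, 0.230), RR gives ψ = 0.116, H_out = 7.381 kJ/mol
  T = 348.9 K: K = (3.583, 0.205), RR gives ψ = 0.073, H_out = 4.291 kJ/mol
  T = 354.0 K: K = (3.741, 0.218), RR gives ψ = 0.095, H_out = 5.861 kJ/mol
  T = 356.6 K: K = (3.822, 0.224), RR gives ψ = 0.106, H_out = 6.641 kJ/mol
  T = 355.3 K: K = (3.781, 0.221), RR gives ψ = 0.100, H_out = 6.253 kJ/mol
Linear interpolation between T = 355.3 (H_out = 6.253) and T = 356.6 (H_out = 6.641) on hF = 6.288 gives T ≈ 355.4 K, at which ψ = 0.10.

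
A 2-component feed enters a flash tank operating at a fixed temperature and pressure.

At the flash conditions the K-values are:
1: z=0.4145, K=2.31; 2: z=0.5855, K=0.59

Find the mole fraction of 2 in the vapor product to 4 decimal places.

Binary case is linear: z₁(K₁−1)(1+ψ(K₂−1)) + z₂(K₂−1)(1+ψ(K₁−1)) = 0
⇒ ψ = [z₁(K₁−1)+z₂(K₂−1)] / [−(K₁−1)(K₂−1)] = 0.30294/0.53710 = 0.5640
Compositions from xᵢ = zᵢ/(1+ψ(Kᵢ−1)), yᵢ = Kᵢxᵢ:
  1: x = 0.2384, y = 0.5506
  2: x = 0.7616, y = 0.4494

y_2 = 0.4494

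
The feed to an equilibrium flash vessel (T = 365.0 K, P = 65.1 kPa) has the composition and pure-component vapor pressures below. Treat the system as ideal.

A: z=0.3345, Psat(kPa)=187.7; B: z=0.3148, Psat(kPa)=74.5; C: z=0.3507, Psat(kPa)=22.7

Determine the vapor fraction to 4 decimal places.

ψ = 0.5433

Raoult's law: Kᵢ = Pᵢˢᵃᵗ/P = Pᵢˢᵃᵗ/65.1.
  K_A = 187.7/65.1 = 2.883257, K_B = 74.5/65.1 = 1.144393, K_C = 22.7/65.1 = 0.348694
Let ψ = V/F and solve Σ zᵢ(Kᵢ−1)/(1+ψ(Kᵢ−1)) = 0.
g(0) = ΣzᵢKᵢ − 1 = 0.4470 and g(1) = 1 − Σzᵢ/Kᵢ = -0.3968, so a root lies in (0, 1).
Newton–Raphson from ψ = 0.5:
  ψ = 0.5000: g = 0.02812, g' = -0.6475 → ψ = 0.5434
  ψ = 0.5434: g = -0.00007, g' = -0.6518 → ψ = 0.5433
Converged at ψ = 0.5433.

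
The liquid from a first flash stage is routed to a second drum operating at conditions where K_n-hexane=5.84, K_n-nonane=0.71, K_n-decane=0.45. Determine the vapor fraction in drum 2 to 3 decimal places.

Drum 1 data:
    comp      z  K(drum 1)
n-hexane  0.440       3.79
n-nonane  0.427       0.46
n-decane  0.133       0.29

Drum 1:
Let ψ₁ = V/F and solve Σ zᵢ(Kᵢ−1)/(1+ψ₁(Kᵢ−1)) = 0.
g(0) = ΣzᵢKᵢ − 1 = 0.903 and g(1) = 1 − Σzᵢ/Kᵢ = -0.503, so a root lies in (0, 1).
Newton iteration, ψ₁⁰ = 0.34:
  ψ₁ = 0.340: g = 0.2231, g' = -1.205 → ψ₁ = 0.525
  ψ₁ = 0.525: g = 0.0256, g' = -0.977 → ψ₁ = 0.551
Converged at ψ₁ = 0.551.
Drum-1 compositions:
  n-hexane: x = 0.173, y = 0.657
  n-nonane: x = 0.608, y = 0.280
  n-decane: x = 0.219, y = 0.063
Drum-2 feed = drum-1 liquid: z₂ = (0.1733, 0.6081, 0.2186).
Drum 2:
Rachford–Rice: g(ψ₂) = Σ zᵢ(Kᵢ−1)/(1+ψ₂(Kᵢ−1)) = 0.
Check two-phase: ΣzᵢKᵢ = 1.542 > 1 and Σzᵢ/Kᵢ = 1.372 > 1, so g(0) = 0.542 > 0 and g(1) = -0.372 < 0.
Newton iteration, ψ₂⁰ = 0.3:
  ψ₂ = 0.300: g = 0.0050, g' = -0.831 → ψ₂ = 0.306
Converged at ψ₂ = 0.306.
  n-hexane: x = 0.070, y = 0.408
  n-nonane: x = 0.667, y = 0.474
  n-decane: x = 0.263, y = 0.118

V/F (drum 2) = 0.306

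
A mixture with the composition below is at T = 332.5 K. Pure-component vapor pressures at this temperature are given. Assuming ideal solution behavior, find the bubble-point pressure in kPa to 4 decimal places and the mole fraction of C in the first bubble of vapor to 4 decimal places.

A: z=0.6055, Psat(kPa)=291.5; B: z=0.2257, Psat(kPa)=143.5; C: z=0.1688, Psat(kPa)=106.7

Pbub = 226.9022 kPa, y_C = 0.0794

At the bubble point ψ → 0, so ΣzᵢKᵢ = 1 with Kᵢ = Pᵢˢᵃᵗ/P ⇒ P = ΣzᵢPᵢˢᵃᵗ.
P = 0.6055·291.5 + 0.2257·143.5 + 0.1688·106.7 = 226.9022 kPa
yᵢ = zᵢPᵢˢᵃᵗ/P ⇒ y_C = 0.1688·106.7/226.9022 = 0.0794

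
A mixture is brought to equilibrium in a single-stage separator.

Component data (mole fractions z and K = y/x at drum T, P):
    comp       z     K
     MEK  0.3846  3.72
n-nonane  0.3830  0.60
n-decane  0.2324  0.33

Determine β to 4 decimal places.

β = 0.5211

Material balance + equilibrium reduce to Σ zᵢ(Kᵢ−1)/(1+β(Kᵢ−1)) = 0.
Check two-phase: ΣzᵢKᵢ = 1.7372 > 1 and Σzᵢ/Kᵢ = 1.4460 > 1, so g(0) = 0.7372 > 0 and g(1) = -0.4460 < 0.
Newton iteration, β⁰ = 0.31:
  β = 0.3100: g = 0.19614, g' = -1.0836 → β = 0.4910
  β = 0.4910: g = 0.02522, g' = -0.8482 → β = 0.5207
  β = 0.5207: g = 0.00027, g' = -0.8312 → β = 0.5211
Converged at β = 0.5211.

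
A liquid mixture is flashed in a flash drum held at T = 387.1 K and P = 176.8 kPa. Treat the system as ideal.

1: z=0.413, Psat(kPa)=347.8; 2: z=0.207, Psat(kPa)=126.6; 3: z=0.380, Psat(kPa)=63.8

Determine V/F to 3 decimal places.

Raoult's law: Kᵢ = Pᵢˢᵃᵗ/P = Pᵢˢᵃᵗ/176.8.
  K_1 = 347.8/176.8 = 1.96719, K_2 = 126.6/176.8 = 0.71606, K_3 = 63.8/176.8 = 0.36086
Rachford–Rice: g(V/F) = Σ zᵢ(Kᵢ−1)/(1+V/F(Kᵢ−1)) = 0.
Check two-phase: ΣzᵢKᵢ = 1.098 > 1 and Σzᵢ/Kᵢ = 1.552 > 1, so g(0) = 0.098 > 0 and g(1) = -0.552 < 0.
Newton iteration, V/F⁰ = 0.5:
  V/F = 0.500: g = -0.1562, g' = -0.533 → V/F = 0.207
  V/F = 0.207: g = -0.0096, g' = -0.493 → V/F = 0.188
Converged at V/F = 0.188.

V/F = 0.188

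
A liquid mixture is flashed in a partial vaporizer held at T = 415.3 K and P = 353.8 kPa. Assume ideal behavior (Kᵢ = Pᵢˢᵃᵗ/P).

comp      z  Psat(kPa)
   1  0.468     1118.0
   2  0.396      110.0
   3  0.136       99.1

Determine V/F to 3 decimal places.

Raoult's law: Kᵢ = Pᵢˢᵃᵗ/P = Pᵢˢᵃᵗ/353.8.
  K_1 = 1118.0/353.8 = 3.15998, K_2 = 110.0/353.8 = 0.31091, K_3 = 99.1/353.8 = 0.28010
Material balance + equilibrium reduce to Σ zᵢ(Kᵢ−1)/(1+V/F(Kᵢ−1)) = 0.
Feasibility: ΣzᵢKᵢ = 1.640, Σzᵢ/Kᵢ = 1.907 — both > 1, two phases present.
Newton iteration, V/F⁰ = 0.5:
  V/F = 0.500: g = -0.0833, g' = -1.114 → V/F = 0.425
Converged at V/F = 0.425.

V/F = 0.425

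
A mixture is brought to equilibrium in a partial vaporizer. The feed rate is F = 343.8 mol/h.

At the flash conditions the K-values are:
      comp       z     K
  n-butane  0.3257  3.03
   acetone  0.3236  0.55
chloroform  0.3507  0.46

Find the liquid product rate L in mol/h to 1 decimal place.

Iterate (Newton) starting at β = 0.58:
  β = 0.5800: g = -0.16914, g' = -0.6199 → β = 0.3071
  β = 0.3071: g = 0.01124, g' = -0.7444 → β = 0.3222
  β = 0.3222: g = 0.00011, g' = -0.7301 → β = 0.3224
Converged at β = 0.3224.
Then V = β·F = 0.3224·343.8 = 110.8 mol/h and L = F − V = 233.0 mol/h.

L = 233.0 mol/h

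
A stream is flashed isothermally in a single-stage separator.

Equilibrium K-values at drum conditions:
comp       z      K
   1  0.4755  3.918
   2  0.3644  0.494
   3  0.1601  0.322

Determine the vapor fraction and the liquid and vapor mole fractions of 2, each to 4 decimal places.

ψ = 0.6610, x_2 = 0.5475, y_2 = 0.2705

Let ψ = V/F and solve Σ zᵢ(Kᵢ−1)/(1+ψ(Kᵢ−1)) = 0.
g(0) = ΣzᵢKᵢ − 1 = 1.0946 and g(1) = 1 − Σzᵢ/Kᵢ = -0.3562, so a root lies in (0, 1).
Newton iteration, ψ⁰ = 0.68:
  ψ = 0.6800: g = -0.01757, g' = -0.9248 → ψ = 0.6610
Converged at ψ = 0.6610.
Compositions from xᵢ = zᵢ/(1+ψ(Kᵢ−1)), yᵢ = Kᵢxᵢ:
  1: x = 0.1624, y = 0.6361
  2: x = 0.5475, y = 0.2705
  3: x = 0.2901, y = 0.0934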